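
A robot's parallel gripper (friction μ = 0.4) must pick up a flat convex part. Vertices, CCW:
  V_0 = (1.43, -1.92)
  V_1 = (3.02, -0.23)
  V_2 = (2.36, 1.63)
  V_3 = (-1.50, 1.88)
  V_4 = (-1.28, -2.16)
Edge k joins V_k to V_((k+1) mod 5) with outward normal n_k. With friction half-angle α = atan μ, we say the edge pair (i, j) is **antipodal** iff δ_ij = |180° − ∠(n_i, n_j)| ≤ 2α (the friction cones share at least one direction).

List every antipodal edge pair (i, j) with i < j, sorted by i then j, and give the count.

count = 2; pairs: (1,3), (2,4)

α = atan 0.4 = 21.80°;  2α = 43.60°
n_0 = (+0.7283, -0.6852)
n_1 = (+0.9424, +0.3344)
n_2 = (+0.0646, +0.9979)
n_3 = (-0.9985, -0.0544)
n_4 = (+0.0882, -0.9961)
  (0,1): δ = 117.21°  ·
  (0,2): δ = 50.45°  ·
  (0,3): δ = 46.37°  ·
  (0,4): δ = 138.31°  ·
  (1,2): δ = 113.24°  ·
  (1,3): δ = 16.42°  ✓
  (1,4): δ = 75.52°  ·
  (2,3): δ = 83.18°  ·
  (2,4): δ = 8.77°  ✓
  (3,4): δ = 88.06°  ·
antipodal pairs: 2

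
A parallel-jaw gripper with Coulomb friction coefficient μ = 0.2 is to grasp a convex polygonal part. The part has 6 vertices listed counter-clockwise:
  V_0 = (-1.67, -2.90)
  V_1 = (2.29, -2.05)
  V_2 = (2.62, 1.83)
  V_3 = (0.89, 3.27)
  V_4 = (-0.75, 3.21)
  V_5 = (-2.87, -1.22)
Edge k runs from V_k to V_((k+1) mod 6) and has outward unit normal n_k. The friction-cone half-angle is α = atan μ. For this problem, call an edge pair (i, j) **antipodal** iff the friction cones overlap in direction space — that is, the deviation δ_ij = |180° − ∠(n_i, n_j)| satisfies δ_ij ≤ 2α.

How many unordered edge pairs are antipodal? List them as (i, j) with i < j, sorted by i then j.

count = 3; pairs: (0,3), (1,4), (2,5)

α = atan 0.2 = 11.31°;  2α = 22.62°
n_0 = (+0.2099, -0.9777)
n_1 = (+0.9964, -0.0847)
n_2 = (+0.6397, +0.7686)
n_3 = (-0.0366, +0.9993)
n_4 = (-0.9020, +0.4317)
n_5 = (-0.8137, -0.5812)
  (0,1): δ = 106.98°  ·
  (0,2): δ = 51.89°  ·
  (0,3): δ = 10.02°  ✓
  (0,4): δ = 52.31°  ·
  (0,5): δ = 113.42°  ·
  (1,2): δ = 124.91°  ·
  (1,3): δ = 83.04°  ·
  (1,4): δ = 20.71°  ✓
  (1,5): δ = 40.40°  ·
  (2,3): δ = 138.13°  ·
  (2,4): δ = 75.80°  ·
  (2,5): δ = 14.69°  ✓
  (3,4): δ = 117.67°  ·
  (3,5): δ = 56.56°  ·
  (4,5): δ = 118.89°  ·
antipodal pairs: 3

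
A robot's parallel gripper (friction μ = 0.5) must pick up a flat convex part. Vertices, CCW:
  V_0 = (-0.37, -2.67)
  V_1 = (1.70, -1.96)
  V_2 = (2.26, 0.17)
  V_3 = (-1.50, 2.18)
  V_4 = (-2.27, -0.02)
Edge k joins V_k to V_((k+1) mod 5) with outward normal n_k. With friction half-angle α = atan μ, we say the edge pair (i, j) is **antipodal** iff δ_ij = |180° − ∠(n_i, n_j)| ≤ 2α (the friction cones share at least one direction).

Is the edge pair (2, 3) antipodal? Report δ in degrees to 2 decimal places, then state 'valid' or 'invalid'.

α = atan 0.5 = 26.57°;  2α = 53.13°
edge 2: e_2 = (-3.76, +2.01);  n_2 = (+0.4714, +0.8819)
edge 3: e_3 = (-0.77, -2.20);  n_3 = (-0.9439, +0.3304)
∠(n_2, n_3) = 98.84°
δ = |180° − 98.84°| = 81.16°
81.16° > 2α = 53.13°  →  invalid

δ = 81.16°, invalid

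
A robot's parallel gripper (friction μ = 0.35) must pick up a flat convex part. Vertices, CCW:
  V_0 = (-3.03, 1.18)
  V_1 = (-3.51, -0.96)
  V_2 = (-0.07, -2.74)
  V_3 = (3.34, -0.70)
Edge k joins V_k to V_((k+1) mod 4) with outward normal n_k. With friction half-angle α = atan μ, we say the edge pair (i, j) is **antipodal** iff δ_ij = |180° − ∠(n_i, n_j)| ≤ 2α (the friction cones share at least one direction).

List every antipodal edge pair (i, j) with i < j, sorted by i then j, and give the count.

α = atan 0.35 = 19.29°;  2α = 38.58°
n_0 = (-0.9758, +0.2189)
n_1 = (-0.4596, -0.8881)
n_2 = (+0.5134, -0.8582)
n_3 = (+0.2831, +0.9591)
  (0,1): δ = 104.72°  ·
  (0,2): δ = 46.47°  ·
  (0,3): δ = 86.20°  ·
  (1,2): δ = 121.75°  ·
  (1,3): δ = 10.92°  ✓
  (2,3): δ = 47.33°  ·
antipodal pairs: 1

count = 1; pairs: (1,3)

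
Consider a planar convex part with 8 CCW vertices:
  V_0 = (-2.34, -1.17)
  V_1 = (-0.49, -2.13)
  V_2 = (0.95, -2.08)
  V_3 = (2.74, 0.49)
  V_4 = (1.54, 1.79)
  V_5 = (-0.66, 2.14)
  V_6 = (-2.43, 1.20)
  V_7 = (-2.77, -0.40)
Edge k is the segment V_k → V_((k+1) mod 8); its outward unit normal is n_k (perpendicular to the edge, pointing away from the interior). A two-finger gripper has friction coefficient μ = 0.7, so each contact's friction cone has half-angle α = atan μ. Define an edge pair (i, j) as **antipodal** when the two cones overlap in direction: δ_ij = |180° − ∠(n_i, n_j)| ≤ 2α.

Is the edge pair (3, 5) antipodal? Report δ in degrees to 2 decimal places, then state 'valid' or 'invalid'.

δ = 104.74°, invalid

α = atan 0.7 = 34.99°;  2α = 69.98°
edge 3: e_3 = (-1.20, +1.30);  n_3 = (+0.7348, +0.6783)
edge 5: e_5 = (-1.77, -0.94);  n_5 = (-0.4690, +0.8832)
∠(n_3, n_5) = 75.26°
δ = |180° − 75.26°| = 104.74°
104.74° > 2α = 69.98°  →  invalid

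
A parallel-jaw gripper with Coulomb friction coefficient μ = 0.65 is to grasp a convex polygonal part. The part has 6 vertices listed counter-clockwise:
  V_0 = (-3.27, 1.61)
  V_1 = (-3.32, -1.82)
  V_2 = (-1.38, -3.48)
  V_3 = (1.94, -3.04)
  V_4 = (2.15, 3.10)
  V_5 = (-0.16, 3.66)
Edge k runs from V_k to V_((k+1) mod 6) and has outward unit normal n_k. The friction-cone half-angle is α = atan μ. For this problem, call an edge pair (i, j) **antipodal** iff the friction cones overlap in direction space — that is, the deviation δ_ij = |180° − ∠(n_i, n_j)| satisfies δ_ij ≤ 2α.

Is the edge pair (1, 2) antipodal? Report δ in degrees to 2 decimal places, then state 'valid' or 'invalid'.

α = atan 0.65 = 33.02°;  2α = 66.05°
edge 1: e_1 = (+1.94, -1.66);  n_1 = (-0.6501, -0.7598)
edge 2: e_2 = (+3.32, +0.44);  n_2 = (+0.1314, -0.9913)
∠(n_1, n_2) = 48.10°
δ = |180° − 48.10°| = 131.90°
131.90° > 2α = 66.05°  →  invalid

δ = 131.90°, invalid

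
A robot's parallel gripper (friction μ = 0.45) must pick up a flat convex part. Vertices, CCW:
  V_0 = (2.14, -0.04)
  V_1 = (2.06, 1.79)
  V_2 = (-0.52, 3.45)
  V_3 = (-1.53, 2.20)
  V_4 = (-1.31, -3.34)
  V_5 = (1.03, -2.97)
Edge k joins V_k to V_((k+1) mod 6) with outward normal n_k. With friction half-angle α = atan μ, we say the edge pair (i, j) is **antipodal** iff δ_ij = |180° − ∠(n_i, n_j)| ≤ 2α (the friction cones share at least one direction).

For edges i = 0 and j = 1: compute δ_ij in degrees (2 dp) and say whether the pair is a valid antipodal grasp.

α = atan 0.45 = 24.23°;  2α = 48.46°
edge 0: e_0 = (-0.08, +1.83);  n_0 = (+0.9990, +0.0437)
edge 1: e_1 = (-2.58, +1.66);  n_1 = (+0.5411, +0.8410)
∠(n_0, n_1) = 54.74°
δ = |180° − 54.74°| = 125.26°
125.26° > 2α = 48.46°  →  invalid

δ = 125.26°, invalid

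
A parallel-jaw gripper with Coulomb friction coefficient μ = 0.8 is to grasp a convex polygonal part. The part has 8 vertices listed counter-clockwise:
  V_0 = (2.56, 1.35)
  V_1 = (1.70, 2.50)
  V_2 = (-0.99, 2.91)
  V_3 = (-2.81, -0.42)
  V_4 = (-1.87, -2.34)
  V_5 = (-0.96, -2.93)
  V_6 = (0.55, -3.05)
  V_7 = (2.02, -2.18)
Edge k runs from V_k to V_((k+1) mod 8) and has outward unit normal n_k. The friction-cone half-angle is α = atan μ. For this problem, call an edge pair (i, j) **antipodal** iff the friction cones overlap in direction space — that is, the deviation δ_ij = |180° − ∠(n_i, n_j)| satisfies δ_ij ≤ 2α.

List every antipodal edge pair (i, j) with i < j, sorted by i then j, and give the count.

count = 13; pairs: (0,2), (0,3), (0,4), (0,5), (1,3), (1,4), (1,5), (1,6), (2,5), (2,6), (2,7), (3,7), (4,7)

α = atan 0.8 = 38.66°;  2α = 77.32°
n_0 = (+0.8008, +0.5989)
n_1 = (+0.1507, +0.9886)
n_2 = (-0.8775, +0.4796)
n_3 = (-0.8981, -0.4397)
n_4 = (-0.5440, -0.8391)
n_5 = (-0.0792, -0.9969)
n_6 = (+0.5093, -0.8606)
n_7 = (+0.9885, -0.1512)
  (0,1): δ = 135.46°  ·
  (0,2): δ = 65.45°  ✓
  (0,3): δ = 10.70°  ✓
  (0,4): δ = 20.25°  ✓
  (0,5): δ = 48.67°  ✓
  (0,6): δ = 83.83°  ·
  (0,7): δ = 134.51°  ·
  (1,2): δ = 109.99°  ·
  (1,3): δ = 55.25°  ✓
  (1,4): δ = 24.29°  ✓
  (1,5): δ = 4.12°  ✓
  (1,6): δ = 39.28°  ✓
  (1,7): δ = 89.97°  ·
  (2,3): δ = 125.26°  ·
  (2,4): δ = 94.30°  ·
  (2,5): δ = 65.89°  ✓
  (2,6): δ = 30.72°  ✓
  (2,7): δ = 19.96°  ✓
  (3,4): δ = 149.04°  ·
  (3,5): δ = 120.63°  ·
  (3,6): δ = 85.47°  ·
  (3,7): δ = 34.78°  ✓
  (4,5): δ = 151.59°  ·
  (4,6): δ = 116.42°  ·
  (4,7): δ = 65.74°  ✓
  (5,6): δ = 144.84°  ·
  (5,7): δ = 94.15°  ·
  (6,7): δ = 129.32°  ·
antipodal pairs: 13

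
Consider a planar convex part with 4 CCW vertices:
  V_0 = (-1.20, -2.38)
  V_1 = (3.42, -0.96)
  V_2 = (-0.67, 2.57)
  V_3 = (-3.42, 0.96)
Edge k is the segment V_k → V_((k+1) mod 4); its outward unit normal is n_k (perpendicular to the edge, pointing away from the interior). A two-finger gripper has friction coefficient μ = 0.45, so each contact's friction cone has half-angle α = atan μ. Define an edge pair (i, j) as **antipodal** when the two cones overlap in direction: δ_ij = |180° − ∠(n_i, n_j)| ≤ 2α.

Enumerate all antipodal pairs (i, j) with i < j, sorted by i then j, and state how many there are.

α = atan 0.45 = 24.23°;  2α = 48.46°
n_0 = (+0.2938, -0.9559)
n_1 = (+0.6534, +0.7570)
n_2 = (-0.5052, +0.8630)
n_3 = (-0.8328, -0.5535)
  (0,1): δ = 57.88°  ·
  (0,2): δ = 13.26°  ✓
  (0,3): δ = 106.53°  ·
  (1,2): δ = 108.86°  ·
  (1,3): δ = 15.59°  ✓
  (2,3): δ = 86.74°  ·
antipodal pairs: 2

count = 2; pairs: (0,2), (1,3)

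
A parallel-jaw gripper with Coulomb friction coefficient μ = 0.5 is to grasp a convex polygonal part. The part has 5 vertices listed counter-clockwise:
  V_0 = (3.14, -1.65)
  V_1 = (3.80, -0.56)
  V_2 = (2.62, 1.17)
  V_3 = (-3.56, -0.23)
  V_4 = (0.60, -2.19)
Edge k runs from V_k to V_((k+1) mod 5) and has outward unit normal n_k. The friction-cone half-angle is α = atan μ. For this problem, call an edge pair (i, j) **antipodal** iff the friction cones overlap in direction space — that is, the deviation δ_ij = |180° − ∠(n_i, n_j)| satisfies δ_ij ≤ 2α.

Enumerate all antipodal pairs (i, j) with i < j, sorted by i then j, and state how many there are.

α = atan 0.5 = 26.57°;  2α = 53.13°
n_0 = (+0.8554, -0.5180)
n_1 = (+0.8261, +0.5635)
n_2 = (-0.2209, +0.9753)
n_3 = (-0.4262, -0.9046)
n_4 = (+0.2080, -0.9781)
  (0,1): δ = 114.51°  ·
  (0,2): δ = 46.04°  ✓
  (0,3): δ = 95.97°  ·
  (0,4): δ = 133.20°  ·
  (1,2): δ = 111.53°  ·
  (1,3): δ = 30.48°  ✓
  (1,4): δ = 67.71°  ·
  (2,3): δ = 37.99°  ✓
  (2,4): δ = 0.76°  ✓
  (3,4): δ = 142.77°  ·
antipodal pairs: 4

count = 4; pairs: (0,2), (1,3), (2,3), (2,4)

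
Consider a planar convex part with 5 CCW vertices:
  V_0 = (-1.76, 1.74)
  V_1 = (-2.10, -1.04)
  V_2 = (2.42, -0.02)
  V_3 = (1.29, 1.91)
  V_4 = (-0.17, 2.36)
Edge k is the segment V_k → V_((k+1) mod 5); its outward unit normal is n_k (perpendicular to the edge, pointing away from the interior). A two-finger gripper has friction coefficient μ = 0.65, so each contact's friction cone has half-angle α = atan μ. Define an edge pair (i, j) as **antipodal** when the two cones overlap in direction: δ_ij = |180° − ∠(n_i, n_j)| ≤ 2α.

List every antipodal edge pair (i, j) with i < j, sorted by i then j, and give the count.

α = atan 0.65 = 33.02°;  2α = 66.05°
n_0 = (-0.9926, +0.1214)
n_1 = (+0.2201, -0.9755)
n_2 = (+0.8630, +0.5053)
n_3 = (+0.2945, +0.9556)
n_4 = (-0.3633, +0.9317)
  (0,1): δ = 70.31°  ·
  (0,2): δ = 37.32°  ✓
  (0,3): δ = 79.84°  ·
  (0,4): δ = 118.28°  ·
  (1,2): δ = 72.37°  ·
  (1,3): δ = 29.85°  ✓
  (1,4): δ = 8.59°  ✓
  (2,3): δ = 137.48°  ·
  (2,4): δ = 99.05°  ·
  (3,4): δ = 141.57°  ·
antipodal pairs: 3

count = 3; pairs: (0,2), (1,3), (1,4)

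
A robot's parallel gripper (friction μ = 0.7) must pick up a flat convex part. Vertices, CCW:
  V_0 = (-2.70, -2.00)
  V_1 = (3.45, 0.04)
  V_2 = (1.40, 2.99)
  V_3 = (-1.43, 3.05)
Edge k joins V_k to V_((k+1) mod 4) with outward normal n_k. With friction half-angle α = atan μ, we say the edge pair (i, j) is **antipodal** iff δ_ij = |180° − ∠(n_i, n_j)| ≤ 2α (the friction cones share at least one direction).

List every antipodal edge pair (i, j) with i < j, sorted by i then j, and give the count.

count = 3; pairs: (0,2), (0,3), (1,3)

α = atan 0.7 = 34.99°;  2α = 69.98°
n_0 = (+0.3148, -0.9491)
n_1 = (+0.8212, +0.5707)
n_2 = (+0.0212, +0.9998)
n_3 = (-0.9698, +0.2439)
  (0,1): δ = 73.56°  ·
  (0,2): δ = 19.57°  ✓
  (0,3): δ = 57.53°  ✓
  (1,2): δ = 126.01°  ·
  (1,3): δ = 48.91°  ✓
  (2,3): δ = 102.90°  ·
antipodal pairs: 3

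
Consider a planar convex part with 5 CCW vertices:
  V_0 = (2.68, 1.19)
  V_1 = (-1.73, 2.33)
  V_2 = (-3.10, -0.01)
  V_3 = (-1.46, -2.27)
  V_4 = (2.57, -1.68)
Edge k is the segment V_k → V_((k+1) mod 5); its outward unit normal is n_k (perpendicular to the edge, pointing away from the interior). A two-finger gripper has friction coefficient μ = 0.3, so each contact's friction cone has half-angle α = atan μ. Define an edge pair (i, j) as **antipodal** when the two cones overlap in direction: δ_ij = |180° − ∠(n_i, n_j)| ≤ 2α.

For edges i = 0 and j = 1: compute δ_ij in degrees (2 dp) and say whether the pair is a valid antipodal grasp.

α = atan 0.3 = 16.70°;  2α = 33.40°
edge 0: e_0 = (-4.41, +1.14);  n_0 = (+0.2503, +0.9682)
edge 1: e_1 = (-1.37, -2.34);  n_1 = (-0.8630, +0.5052)
∠(n_0, n_1) = 74.15°
δ = |180° − 74.15°| = 105.85°
105.85° > 2α = 33.40°  →  invalid

δ = 105.85°, invalid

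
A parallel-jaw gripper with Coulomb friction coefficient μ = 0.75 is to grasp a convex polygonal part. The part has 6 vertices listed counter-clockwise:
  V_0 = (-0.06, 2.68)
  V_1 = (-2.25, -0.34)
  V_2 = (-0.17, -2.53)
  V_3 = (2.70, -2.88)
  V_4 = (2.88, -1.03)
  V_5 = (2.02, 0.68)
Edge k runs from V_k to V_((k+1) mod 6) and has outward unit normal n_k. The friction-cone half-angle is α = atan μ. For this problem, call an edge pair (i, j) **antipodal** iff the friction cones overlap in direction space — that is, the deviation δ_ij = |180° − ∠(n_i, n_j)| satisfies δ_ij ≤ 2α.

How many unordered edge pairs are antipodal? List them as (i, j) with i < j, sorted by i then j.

count = 8; pairs: (0,2), (0,3), (0,4), (1,3), (1,4), (1,5), (2,4), (2,5)

α = atan 0.75 = 36.87°;  2α = 73.74°
n_0 = (-0.8095, +0.5871)
n_1 = (-0.7251, -0.6887)
n_2 = (-0.1211, -0.9926)
n_3 = (+0.9953, -0.0968)
n_4 = (+0.8934, +0.4493)
n_5 = (+0.6931, +0.7208)
  (0,1): δ = 100.53°  ·
  (0,2): δ = 61.00°  ✓
  (0,3): δ = 30.39°  ✓
  (0,4): δ = 62.65°  ✓
  (0,5): δ = 82.07°  ·
  (1,2): δ = 140.48°  ·
  (1,3): δ = 49.08°  ✓
  (1,4): δ = 16.83°  ✓
  (1,5): δ = 2.60°  ✓
  (2,3): δ = 88.60°  ·
  (2,4): δ = 56.35°  ✓
  (2,5): δ = 36.92°  ✓
  (3,4): δ = 147.74°  ·
  (3,5): δ = 128.32°  ·
  (4,5): δ = 160.58°  ·
antipodal pairs: 8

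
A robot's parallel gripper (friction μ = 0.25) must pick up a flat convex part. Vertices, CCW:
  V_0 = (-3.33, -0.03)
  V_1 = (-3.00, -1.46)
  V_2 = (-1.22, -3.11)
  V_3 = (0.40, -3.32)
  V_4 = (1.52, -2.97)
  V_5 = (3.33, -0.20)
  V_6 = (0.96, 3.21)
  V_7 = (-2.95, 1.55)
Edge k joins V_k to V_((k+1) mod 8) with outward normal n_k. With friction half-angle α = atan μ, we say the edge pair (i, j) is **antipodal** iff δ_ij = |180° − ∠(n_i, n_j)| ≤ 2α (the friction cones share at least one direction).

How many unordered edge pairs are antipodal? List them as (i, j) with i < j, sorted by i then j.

α = atan 0.25 = 14.04°;  2α = 28.07°
n_0 = (-0.9744, -0.2249)
n_1 = (-0.6798, -0.7334)
n_2 = (-0.1286, -0.9917)
n_3 = (+0.2983, -0.9545)
n_4 = (+0.8371, -0.5470)
n_5 = (+0.8212, +0.5707)
n_6 = (-0.3908, +0.9205)
n_7 = (-0.9723, +0.2338)
  (0,1): δ = 145.82°  ·
  (0,2): δ = 110.38°  ·
  (0,3): δ = 85.64°  ·
  (0,4): δ = 46.16°  ·
  (0,5): δ = 21.81°  ✓
  (0,6): δ = 100.01°  ·
  (0,7): δ = 153.48°  ·
  (1,2): δ = 144.56°  ·
  (1,3): δ = 119.82°  ·
  (1,4): δ = 80.33°  ·
  (1,5): δ = 12.37°  ✓
  (1,6): δ = 65.83°  ·
  (1,7): δ = 119.31°  ·
  (2,3): δ = 155.26°  ·
  (2,4): δ = 115.78°  ·
  (2,5): δ = 47.81°  ·
  (2,6): δ = 30.39°  ·
  (2,7): δ = 83.86°  ·
  (3,4): δ = 140.52°  ·
  (3,5): δ = 72.55°  ·
  (3,6): δ = 5.65°  ✓
  (3,7): δ = 59.12°  ·
  (4,5): δ = 112.04°  ·
  (4,6): δ = 33.83°  ·
  (4,7): δ = 19.64°  ✓
  (5,6): δ = 101.80°  ·
  (5,7): δ = 48.32°  ·
  (6,7): δ = 126.53°  ·
antipodal pairs: 4

count = 4; pairs: (0,5), (1,5), (3,6), (4,7)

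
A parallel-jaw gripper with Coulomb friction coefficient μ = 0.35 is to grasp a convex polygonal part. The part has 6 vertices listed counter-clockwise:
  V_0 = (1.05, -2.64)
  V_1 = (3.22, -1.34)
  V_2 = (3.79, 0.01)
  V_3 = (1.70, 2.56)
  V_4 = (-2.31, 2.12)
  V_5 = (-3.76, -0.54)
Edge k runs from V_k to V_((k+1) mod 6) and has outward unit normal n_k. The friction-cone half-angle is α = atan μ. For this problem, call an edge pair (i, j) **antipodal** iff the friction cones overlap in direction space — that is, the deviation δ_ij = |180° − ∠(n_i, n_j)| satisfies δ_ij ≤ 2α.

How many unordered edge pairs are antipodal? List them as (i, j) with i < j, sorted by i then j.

α = atan 0.35 = 19.29°;  2α = 38.58°
n_0 = (+0.5139, -0.8578)
n_1 = (+0.9212, -0.3890)
n_2 = (+0.7734, +0.6339)
n_3 = (-0.1091, +0.9940)
n_4 = (-0.8780, +0.4786)
n_5 = (-0.4001, -0.9165)
  (0,1): δ = 143.82°  ·
  (0,2): δ = 81.59°  ·
  (0,3): δ = 24.66°  ✓
  (0,4): δ = 30.48°  ✓
  (0,5): δ = 125.49°  ·
  (1,2): δ = 117.77°  ·
  (1,3): δ = 60.85°  ·
  (1,4): δ = 5.70°  ✓
  (1,5): δ = 89.30°  ·
  (2,3): δ = 123.08°  ·
  (2,4): δ = 67.93°  ·
  (2,5): δ = 27.08°  ✓
  (3,4): δ = 124.86°  ·
  (3,5): δ = 29.85°  ✓
  (4,5): δ = 84.99°  ·
antipodal pairs: 5

count = 5; pairs: (0,3), (0,4), (1,4), (2,5), (3,5)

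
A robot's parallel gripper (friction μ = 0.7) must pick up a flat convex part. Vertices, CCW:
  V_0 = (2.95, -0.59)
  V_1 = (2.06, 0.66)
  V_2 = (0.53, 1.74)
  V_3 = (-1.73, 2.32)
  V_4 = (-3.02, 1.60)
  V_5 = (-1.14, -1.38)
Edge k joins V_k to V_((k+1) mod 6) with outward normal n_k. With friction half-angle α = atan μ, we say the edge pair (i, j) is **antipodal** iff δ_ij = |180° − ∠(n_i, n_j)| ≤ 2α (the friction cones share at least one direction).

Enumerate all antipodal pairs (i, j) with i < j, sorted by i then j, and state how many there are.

α = atan 0.7 = 34.99°;  2α = 69.98°
n_0 = (+0.8146, +0.5800)
n_1 = (+0.5767, +0.8170)
n_2 = (+0.2486, +0.9686)
n_3 = (-0.4874, +0.8732)
n_4 = (-0.8458, -0.5336)
n_5 = (+0.1896, -0.9819)
  (0,1): δ = 160.67°  ·
  (0,2): δ = 139.84°  ·
  (0,3): δ = 96.28°  ·
  (0,4): δ = 3.20°  ✓
  (0,5): δ = 65.48°  ✓
  (1,2): δ = 159.18°  ·
  (1,3): δ = 115.61°  ·
  (1,4): δ = 22.54°  ✓
  (1,5): δ = 46.15°  ✓
  (2,3): δ = 136.44°  ·
  (2,4): δ = 43.36°  ✓
  (2,5): δ = 25.33°  ✓
  (3,4): δ = 86.92°  ·
  (3,5): δ = 18.24°  ✓
  (4,5): δ = 111.31°  ·
antipodal pairs: 7

count = 7; pairs: (0,4), (0,5), (1,4), (1,5), (2,4), (2,5), (3,5)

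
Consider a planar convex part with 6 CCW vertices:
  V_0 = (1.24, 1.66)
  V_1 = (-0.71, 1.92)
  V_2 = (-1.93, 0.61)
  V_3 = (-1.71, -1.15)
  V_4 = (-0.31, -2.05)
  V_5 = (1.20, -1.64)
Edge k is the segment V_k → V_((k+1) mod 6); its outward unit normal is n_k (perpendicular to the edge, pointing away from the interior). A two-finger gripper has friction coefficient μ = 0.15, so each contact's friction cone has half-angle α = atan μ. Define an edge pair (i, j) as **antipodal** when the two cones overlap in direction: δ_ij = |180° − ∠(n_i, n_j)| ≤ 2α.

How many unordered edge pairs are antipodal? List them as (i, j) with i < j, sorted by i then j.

α = atan 0.15 = 8.53°;  2α = 17.06°
n_0 = (+0.1322, +0.9912)
n_1 = (-0.7318, +0.6815)
n_2 = (-0.9923, -0.1240)
n_3 = (-0.5408, -0.8412)
n_4 = (+0.2620, -0.9651)
n_5 = (+0.9999, -0.0121)
  (0,1): δ = 125.37°  ·
  (0,2): δ = 75.28°  ·
  (0,3): δ = 25.14°  ·
  (0,4): δ = 22.79°  ·
  (0,5): δ = 96.90°  ·
  (1,2): δ = 129.91°  ·
  (1,3): δ = 79.77°  ·
  (1,4): δ = 31.85°  ·
  (1,5): δ = 42.27°  ·
  (2,3): δ = 129.86°  ·
  (2,4): δ = 81.93°  ·
  (2,5): δ = 7.82°  ✓
  (3,4): δ = 132.07°  ·
  (3,5): δ = 57.96°  ·
  (4,5): δ = 105.89°  ·
antipodal pairs: 1

count = 1; pairs: (2,5)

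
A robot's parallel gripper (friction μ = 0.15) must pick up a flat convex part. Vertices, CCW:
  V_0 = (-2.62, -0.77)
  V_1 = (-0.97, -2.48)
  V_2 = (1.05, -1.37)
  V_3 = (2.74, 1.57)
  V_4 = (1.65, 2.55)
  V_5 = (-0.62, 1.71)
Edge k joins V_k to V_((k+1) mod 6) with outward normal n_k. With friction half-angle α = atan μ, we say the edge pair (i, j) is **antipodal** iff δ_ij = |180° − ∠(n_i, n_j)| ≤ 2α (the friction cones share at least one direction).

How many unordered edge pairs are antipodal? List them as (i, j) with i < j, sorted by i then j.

count = 3; pairs: (0,3), (1,4), (2,5)

α = atan 0.15 = 8.53°;  2α = 17.06°
n_0 = (-0.7196, -0.6944)
n_1 = (+0.4816, -0.8764)
n_2 = (+0.8670, -0.4984)
n_3 = (+0.6686, +0.7436)
n_4 = (-0.3470, +0.9378)
n_5 = (-0.7784, +0.6278)
  (0,1): δ = 105.19°  ·
  (0,2): δ = 73.87°  ·
  (0,3): δ = 4.06°  ✓
  (0,4): δ = 66.33°  ·
  (0,5): δ = 97.14°  ·
  (1,2): δ = 148.68°  ·
  (1,3): δ = 70.75°  ·
  (1,4): δ = 8.48°  ✓
  (1,5): δ = 22.33°  ·
  (2,3): δ = 102.07°  ·
  (2,4): δ = 39.80°  ·
  (2,5): δ = 8.99°  ✓
  (3,4): δ = 117.74°  ·
  (3,5): δ = 86.93°  ·
  (4,5): δ = 149.19°  ·
antipodal pairs: 3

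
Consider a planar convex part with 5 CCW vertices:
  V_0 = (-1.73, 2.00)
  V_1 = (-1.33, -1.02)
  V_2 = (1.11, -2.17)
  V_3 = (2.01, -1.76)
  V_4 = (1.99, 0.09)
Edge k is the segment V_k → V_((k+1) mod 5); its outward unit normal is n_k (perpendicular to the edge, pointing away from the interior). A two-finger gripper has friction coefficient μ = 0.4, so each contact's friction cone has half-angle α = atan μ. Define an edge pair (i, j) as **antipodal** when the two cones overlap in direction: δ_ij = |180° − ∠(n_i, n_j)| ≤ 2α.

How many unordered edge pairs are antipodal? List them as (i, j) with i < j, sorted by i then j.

α = atan 0.4 = 21.80°;  2α = 43.60°
n_0 = (-0.9913, -0.1313)
n_1 = (-0.4263, -0.9046)
n_2 = (+0.4146, -0.9100)
n_3 = (+0.9999, +0.0108)
n_4 = (+0.4568, +0.8896)
  (0,1): δ = 122.78°  ·
  (0,2): δ = 73.05°  ·
  (0,3): δ = 6.93°  ✓
  (0,4): δ = 55.28°  ·
  (1,2): δ = 130.27°  ·
  (1,3): δ = 64.15°  ·
  (1,4): δ = 1.94°  ✓
  (2,3): δ = 113.87°  ·
  (2,4): δ = 51.67°  ·
  (3,4): δ = 117.80°  ·
antipodal pairs: 2

count = 2; pairs: (0,3), (1,4)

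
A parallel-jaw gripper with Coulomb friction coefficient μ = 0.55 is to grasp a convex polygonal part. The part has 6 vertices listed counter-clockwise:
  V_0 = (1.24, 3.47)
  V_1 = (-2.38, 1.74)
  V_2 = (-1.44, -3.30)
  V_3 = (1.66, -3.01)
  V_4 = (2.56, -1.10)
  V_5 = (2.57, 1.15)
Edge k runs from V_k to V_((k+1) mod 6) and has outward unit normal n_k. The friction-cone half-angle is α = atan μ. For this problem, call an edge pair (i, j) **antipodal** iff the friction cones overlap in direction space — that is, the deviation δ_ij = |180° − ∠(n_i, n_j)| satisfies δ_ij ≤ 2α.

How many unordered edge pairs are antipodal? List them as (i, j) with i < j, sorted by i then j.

α = atan 0.55 = 28.81°;  2α = 57.62°
n_0 = (-0.4312, +0.9023)
n_1 = (-0.9830, -0.1833)
n_2 = (+0.0931, -0.9957)
n_3 = (+0.9046, -0.4263)
n_4 = (+1.0000, -0.0044)
n_5 = (+0.8676, +0.4973)
  (0,1): δ = 104.98°  ·
  (0,2): δ = 20.20°  ✓
  (0,3): δ = 39.23°  ✓
  (0,4): δ = 64.20°  ·
  (0,5): δ = 94.28°  ·
  (1,2): δ = 95.22°  ·
  (1,3): δ = 35.79°  ✓
  (1,4): δ = 10.82°  ✓
  (1,5): δ = 19.26°  ✓
  (2,3): δ = 120.57°  ·
  (2,4): δ = 95.60°  ·
  (2,5): δ = 65.52°  ·
  (3,4): δ = 155.02°  ·
  (3,5): δ = 124.95°  ·
  (4,5): δ = 149.92°  ·
antipodal pairs: 5

count = 5; pairs: (0,2), (0,3), (1,3), (1,4), (1,5)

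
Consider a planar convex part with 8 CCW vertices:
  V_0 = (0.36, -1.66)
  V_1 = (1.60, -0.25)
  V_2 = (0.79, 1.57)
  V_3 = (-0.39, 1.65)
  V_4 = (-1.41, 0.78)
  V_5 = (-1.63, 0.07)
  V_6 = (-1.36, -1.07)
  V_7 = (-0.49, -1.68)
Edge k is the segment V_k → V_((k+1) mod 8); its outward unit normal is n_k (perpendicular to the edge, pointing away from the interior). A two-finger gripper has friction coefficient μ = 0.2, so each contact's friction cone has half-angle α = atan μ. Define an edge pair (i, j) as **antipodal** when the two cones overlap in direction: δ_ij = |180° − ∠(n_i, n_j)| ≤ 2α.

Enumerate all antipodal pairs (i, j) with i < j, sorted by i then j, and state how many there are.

count = 3; pairs: (0,3), (1,5), (2,7)

α = atan 0.2 = 11.31°;  2α = 22.62°
n_0 = (+0.7509, -0.6604)
n_1 = (+0.9136, +0.4066)
n_2 = (+0.0676, +0.9977)
n_3 = (-0.6489, +0.7608)
n_4 = (-0.9552, +0.2960)
n_5 = (-0.9731, -0.2305)
n_6 = (-0.5741, -0.8188)
n_7 = (+0.0235, -0.9997)
  (0,1): δ = 114.68°  ·
  (0,2): δ = 52.55°  ·
  (0,3): δ = 8.21°  ✓
  (0,4): δ = 24.11°  ·
  (0,5): δ = 54.65°  ·
  (0,6): δ = 96.29°  ·
  (0,7): δ = 132.68°  ·
  (1,2): δ = 117.87°  ·
  (1,3): δ = 73.53°  ·
  (1,4): δ = 41.21°  ·
  (1,5): δ = 10.67°  ✓
  (1,6): δ = 30.97°  ·
  (1,7): δ = 67.36°  ·
  (2,3): δ = 135.66°  ·
  (2,4): δ = 103.34°  ·
  (2,5): δ = 72.80°  ·
  (2,6): δ = 31.16°  ·
  (2,7): δ = 5.23°  ✓
  (3,4): δ = 147.68°  ·
  (3,5): δ = 117.14°  ·
  (3,6): δ = 75.50°  ·
  (3,7): δ = 39.11°  ·
  (4,5): δ = 149.46°  ·
  (4,6): δ = 107.82°  ·
  (4,7): δ = 71.44°  ·
  (5,6): δ = 138.36°  ·
  (5,7): δ = 101.98°  ·
  (6,7): δ = 143.62°  ·
antipodal pairs: 3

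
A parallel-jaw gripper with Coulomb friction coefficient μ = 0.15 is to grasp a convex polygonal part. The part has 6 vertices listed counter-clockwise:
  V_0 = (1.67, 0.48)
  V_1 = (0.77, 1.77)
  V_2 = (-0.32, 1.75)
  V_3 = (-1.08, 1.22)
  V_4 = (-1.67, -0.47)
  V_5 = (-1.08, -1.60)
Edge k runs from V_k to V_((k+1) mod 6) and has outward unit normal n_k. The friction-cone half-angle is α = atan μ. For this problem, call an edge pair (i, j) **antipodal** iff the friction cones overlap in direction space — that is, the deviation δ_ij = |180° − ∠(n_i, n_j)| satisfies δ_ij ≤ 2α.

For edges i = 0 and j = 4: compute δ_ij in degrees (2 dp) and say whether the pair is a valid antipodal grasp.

α = atan 0.15 = 8.53°;  2α = 17.06°
edge 0: e_0 = (-0.90, +1.29);  n_0 = (+0.8201, +0.5722)
edge 4: e_4 = (+0.59, -1.13);  n_4 = (-0.8864, -0.4628)
∠(n_0, n_4) = 172.67°
δ = |180° − 172.67°| = 7.33°
7.33° ≤ 2α = 17.06°  →  valid

δ = 7.33°, valid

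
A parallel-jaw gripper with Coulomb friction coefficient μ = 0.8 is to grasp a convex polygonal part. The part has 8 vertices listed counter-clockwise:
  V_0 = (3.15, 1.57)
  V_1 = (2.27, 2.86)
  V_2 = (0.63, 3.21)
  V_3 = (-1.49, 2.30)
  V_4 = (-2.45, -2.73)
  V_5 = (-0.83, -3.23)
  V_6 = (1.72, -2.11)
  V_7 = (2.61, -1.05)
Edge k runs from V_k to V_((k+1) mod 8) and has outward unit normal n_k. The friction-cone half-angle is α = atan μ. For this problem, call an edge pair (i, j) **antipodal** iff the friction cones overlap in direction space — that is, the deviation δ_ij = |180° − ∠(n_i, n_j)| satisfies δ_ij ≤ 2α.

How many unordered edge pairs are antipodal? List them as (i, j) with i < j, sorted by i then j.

α = atan 0.8 = 38.66°;  2α = 77.32°
n_0 = (+0.8261, +0.5635)
n_1 = (+0.2087, +0.9780)
n_2 = (-0.3944, +0.9189)
n_3 = (-0.9823, +0.1875)
n_4 = (-0.2949, -0.9555)
n_5 = (+0.4021, -0.9156)
n_6 = (+0.7658, -0.6430)
n_7 = (+0.9794, -0.2019)
  (0,1): δ = 136.35°  ·
  (0,2): δ = 101.07°  ·
  (0,3): δ = 45.11°  ✓
  (0,4): δ = 38.55°  ✓
  (0,5): δ = 79.41°  ·
  (0,6): δ = 105.68°  ·
  (0,7): δ = 134.05°  ·
  (1,2): δ = 144.72°  ·
  (1,3): δ = 88.76°  ·
  (1,4): δ = 5.11°  ✓
  (1,5): δ = 35.76°  ✓
  (1,6): δ = 62.03°  ✓
  (1,7): δ = 90.40°  ·
  (2,3): δ = 124.04°  ·
  (2,4): δ = 40.38°  ✓
  (2,5): δ = 0.48°  ✓
  (2,6): δ = 26.75°  ✓
  (2,7): δ = 55.12°  ✓
  (3,4): δ = 96.35°  ·
  (3,5): δ = 55.48°  ✓
  (3,6): δ = 29.21°  ✓
  (3,7): δ = 0.84°  ✓
  (4,5): δ = 139.14°  ·
  (4,6): δ = 112.87°  ·
  (4,7): δ = 84.49°  ·
  (5,6): δ = 153.73°  ·
  (5,7): δ = 125.36°  ·
  (6,7): δ = 151.63°  ·
antipodal pairs: 12

count = 12; pairs: (0,3), (0,4), (1,4), (1,5), (1,6), (2,4), (2,5), (2,6), (2,7), (3,5), (3,6), (3,7)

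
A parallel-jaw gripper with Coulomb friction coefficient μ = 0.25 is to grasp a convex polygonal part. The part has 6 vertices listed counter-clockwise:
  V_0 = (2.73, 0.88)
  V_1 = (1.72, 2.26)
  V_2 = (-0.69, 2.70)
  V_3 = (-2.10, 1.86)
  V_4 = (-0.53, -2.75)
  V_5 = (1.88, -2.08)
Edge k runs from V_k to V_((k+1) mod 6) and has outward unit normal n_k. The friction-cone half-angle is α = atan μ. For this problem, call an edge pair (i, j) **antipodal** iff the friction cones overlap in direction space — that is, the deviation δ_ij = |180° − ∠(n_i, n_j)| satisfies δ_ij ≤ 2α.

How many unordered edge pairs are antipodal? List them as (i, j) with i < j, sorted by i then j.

count = 3; pairs: (0,3), (1,4), (2,4)

α = atan 0.25 = 14.04°;  2α = 28.07°
n_0 = (+0.8070, +0.5906)
n_1 = (+0.1796, +0.9837)
n_2 = (-0.5118, +0.8591)
n_3 = (-0.9466, -0.3224)
n_4 = (+0.2679, -0.9635)
n_5 = (+0.9612, -0.2760)
  (0,1): δ = 136.55°  ·
  (0,2): δ = 95.42°  ·
  (0,3): δ = 17.39°  ✓
  (0,4): δ = 69.34°  ·
  (0,5): δ = 127.78°  ·
  (1,2): δ = 138.87°  ·
  (1,3): δ = 60.85°  ·
  (1,4): δ = 25.88°  ✓
  (1,5): δ = 84.32°  ·
  (2,3): δ = 101.98°  ·
  (2,4): δ = 15.25°  ✓
  (2,5): δ = 43.19°  ·
  (3,4): δ = 93.27°  ·
  (3,5): δ = 34.83°  ·
  (4,5): δ = 121.56°  ·
antipodal pairs: 3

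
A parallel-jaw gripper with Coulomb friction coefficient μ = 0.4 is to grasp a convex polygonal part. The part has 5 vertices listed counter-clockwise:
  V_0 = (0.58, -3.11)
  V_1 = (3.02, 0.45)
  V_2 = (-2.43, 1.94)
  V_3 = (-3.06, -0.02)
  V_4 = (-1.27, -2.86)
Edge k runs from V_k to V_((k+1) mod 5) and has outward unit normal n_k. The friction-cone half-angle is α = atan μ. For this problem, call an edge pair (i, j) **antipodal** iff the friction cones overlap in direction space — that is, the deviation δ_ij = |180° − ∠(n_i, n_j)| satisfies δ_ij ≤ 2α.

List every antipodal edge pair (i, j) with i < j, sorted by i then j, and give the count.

count = 3; pairs: (0,2), (1,3), (1,4)

α = atan 0.4 = 21.80°;  2α = 43.60°
n_0 = (+0.8249, -0.5653)
n_1 = (+0.2637, +0.9646)
n_2 = (-0.9520, +0.3060)
n_3 = (-0.8460, -0.5332)
n_4 = (-0.1339, -0.9910)
  (0,1): δ = 70.86°  ·
  (0,2): δ = 16.61°  ✓
  (0,3): δ = 66.65°  ·
  (0,4): δ = 116.73°  ·
  (1,2): δ = 92.53°  ·
  (1,3): δ = 42.49°  ✓
  (1,4): δ = 7.59°  ✓
  (2,3): δ = 129.96°  ·
  (2,4): δ = 79.88°  ·
  (3,4): δ = 129.92°  ·
antipodal pairs: 3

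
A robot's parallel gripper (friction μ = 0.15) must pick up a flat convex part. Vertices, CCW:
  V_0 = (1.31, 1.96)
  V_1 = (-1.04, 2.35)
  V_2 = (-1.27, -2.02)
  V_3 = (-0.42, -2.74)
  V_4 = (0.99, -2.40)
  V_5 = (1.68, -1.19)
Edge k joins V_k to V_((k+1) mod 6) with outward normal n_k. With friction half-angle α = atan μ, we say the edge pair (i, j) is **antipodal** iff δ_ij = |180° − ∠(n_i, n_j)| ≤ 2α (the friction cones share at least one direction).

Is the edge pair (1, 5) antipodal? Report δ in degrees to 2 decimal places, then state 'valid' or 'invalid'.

δ = 9.71°, valid

α = atan 0.15 = 8.53°;  2α = 17.06°
edge 1: e_1 = (-0.23, -4.37);  n_1 = (-0.9986, +0.0526)
edge 5: e_5 = (-0.37, +3.15);  n_5 = (+0.9932, +0.1167)
∠(n_1, n_5) = 170.29°
δ = |180° − 170.29°| = 9.71°
9.71° ≤ 2α = 17.06°  →  valid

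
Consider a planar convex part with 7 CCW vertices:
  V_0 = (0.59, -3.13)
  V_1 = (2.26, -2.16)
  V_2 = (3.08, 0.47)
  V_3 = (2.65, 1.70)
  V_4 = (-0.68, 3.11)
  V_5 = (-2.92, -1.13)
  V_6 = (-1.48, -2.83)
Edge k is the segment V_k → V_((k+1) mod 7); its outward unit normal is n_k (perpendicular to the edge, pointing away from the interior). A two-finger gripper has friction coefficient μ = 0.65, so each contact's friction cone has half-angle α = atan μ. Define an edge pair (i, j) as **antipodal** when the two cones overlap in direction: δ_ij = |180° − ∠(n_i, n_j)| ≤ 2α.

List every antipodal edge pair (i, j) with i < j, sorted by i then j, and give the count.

count = 9; pairs: (0,3), (0,4), (1,4), (1,5), (2,4), (2,5), (2,6), (3,5), (3,6)

α = atan 0.65 = 33.02°;  2α = 66.05°
n_0 = (+0.5023, -0.8647)
n_1 = (+0.9547, -0.2977)
n_2 = (+0.9440, +0.3300)
n_3 = (+0.3899, +0.9209)
n_4 = (-0.8842, +0.4671)
n_5 = (-0.7630, -0.6463)
n_6 = (-0.1434, -0.9897)
  (0,1): δ = 137.47°  ·
  (0,2): δ = 100.88°  ·
  (0,3): δ = 53.10°  ✓
  (0,4): δ = 32.00°  ✓
  (0,5): δ = 100.12°  ·
  (0,6): δ = 141.60°  ·
  (1,2): δ = 143.41°  ·
  (1,3): δ = 95.63°  ·
  (1,4): δ = 10.53°  ✓
  (1,5): δ = 57.58°  ✓
  (1,6): δ = 99.07°  ·
  (2,3): δ = 132.22°  ·
  (2,4): δ = 47.12°  ✓
  (2,5): δ = 21.00°  ✓
  (2,6): δ = 62.48°  ✓
  (3,4): δ = 94.90°  ·
  (3,5): δ = 26.78°  ✓
  (3,6): δ = 14.70°  ✓
  (4,5): δ = 111.89°  ·
  (4,6): δ = 70.40°  ·
  (5,6): δ = 138.51°  ·
antipodal pairs: 9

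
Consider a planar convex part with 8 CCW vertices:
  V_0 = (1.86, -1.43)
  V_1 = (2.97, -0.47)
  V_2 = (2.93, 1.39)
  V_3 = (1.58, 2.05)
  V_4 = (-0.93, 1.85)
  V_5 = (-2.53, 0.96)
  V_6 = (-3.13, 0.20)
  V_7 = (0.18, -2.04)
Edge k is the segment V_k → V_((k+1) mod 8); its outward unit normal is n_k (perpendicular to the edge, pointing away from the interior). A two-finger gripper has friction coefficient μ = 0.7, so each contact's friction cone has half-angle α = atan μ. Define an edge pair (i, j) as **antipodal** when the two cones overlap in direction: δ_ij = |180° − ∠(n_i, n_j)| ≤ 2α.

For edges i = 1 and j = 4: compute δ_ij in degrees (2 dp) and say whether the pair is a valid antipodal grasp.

δ = 62.15°, valid

α = atan 0.7 = 34.99°;  2α = 69.98°
edge 1: e_1 = (-0.04, +1.86);  n_1 = (+0.9998, +0.0215)
edge 4: e_4 = (-1.60, -0.89);  n_4 = (-0.4861, +0.8739)
∠(n_1, n_4) = 117.85°
δ = |180° − 117.85°| = 62.15°
62.15° ≤ 2α = 69.98°  →  valid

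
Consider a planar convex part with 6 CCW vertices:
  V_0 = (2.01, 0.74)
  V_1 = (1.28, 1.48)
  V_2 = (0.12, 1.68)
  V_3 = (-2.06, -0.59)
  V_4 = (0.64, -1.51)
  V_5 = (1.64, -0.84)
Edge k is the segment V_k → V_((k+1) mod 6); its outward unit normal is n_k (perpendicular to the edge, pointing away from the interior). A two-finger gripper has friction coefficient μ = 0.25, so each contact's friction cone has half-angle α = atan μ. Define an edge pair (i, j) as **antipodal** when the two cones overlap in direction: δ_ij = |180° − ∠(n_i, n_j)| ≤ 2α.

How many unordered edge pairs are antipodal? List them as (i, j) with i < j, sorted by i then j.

α = atan 0.25 = 14.04°;  2α = 28.07°
n_0 = (+0.7119, +0.7023)
n_1 = (+0.1699, +0.9855)
n_2 = (-0.7213, +0.6927)
n_3 = (-0.3225, -0.9466)
n_4 = (+0.5566, -0.8308)
n_5 = (+0.9737, -0.2280)
  (0,1): δ = 144.39°  ·
  (0,2): δ = 88.45°  ·
  (0,3): δ = 26.57°  ✓
  (0,4): δ = 79.21°  ·
  (0,5): δ = 122.21°  ·
  (1,2): δ = 124.06°  ·
  (1,3): δ = 9.03°  ✓
  (1,4): δ = 43.60°  ·
  (1,5): δ = 86.60°  ·
  (2,3): δ = 64.97°  ·
  (2,4): δ = 12.34°  ✓
  (2,5): δ = 30.66°  ·
  (3,4): δ = 127.36°  ·
  (3,5): δ = 84.36°  ·
  (4,5): δ = 137.00°  ·
antipodal pairs: 3

count = 3; pairs: (0,3), (1,3), (2,4)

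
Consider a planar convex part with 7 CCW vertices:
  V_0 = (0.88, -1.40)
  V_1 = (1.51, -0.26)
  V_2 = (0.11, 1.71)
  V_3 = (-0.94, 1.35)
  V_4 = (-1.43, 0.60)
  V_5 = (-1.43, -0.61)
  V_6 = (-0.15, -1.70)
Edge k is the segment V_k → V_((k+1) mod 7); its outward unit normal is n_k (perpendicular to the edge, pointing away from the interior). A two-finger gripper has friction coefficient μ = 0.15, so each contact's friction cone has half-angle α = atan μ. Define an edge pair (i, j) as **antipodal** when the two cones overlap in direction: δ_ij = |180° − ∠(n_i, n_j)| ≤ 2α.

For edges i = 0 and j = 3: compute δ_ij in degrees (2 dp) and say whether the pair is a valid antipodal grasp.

α = atan 0.15 = 8.53°;  2α = 17.06°
edge 0: e_0 = (+0.63, +1.14);  n_0 = (+0.8752, -0.4837)
edge 3: e_3 = (-0.49, -0.75);  n_3 = (-0.8372, +0.5469)
∠(n_0, n_3) = 175.77°
δ = |180° − 175.77°| = 4.23°
4.23° ≤ 2α = 17.06°  →  valid

δ = 4.23°, valid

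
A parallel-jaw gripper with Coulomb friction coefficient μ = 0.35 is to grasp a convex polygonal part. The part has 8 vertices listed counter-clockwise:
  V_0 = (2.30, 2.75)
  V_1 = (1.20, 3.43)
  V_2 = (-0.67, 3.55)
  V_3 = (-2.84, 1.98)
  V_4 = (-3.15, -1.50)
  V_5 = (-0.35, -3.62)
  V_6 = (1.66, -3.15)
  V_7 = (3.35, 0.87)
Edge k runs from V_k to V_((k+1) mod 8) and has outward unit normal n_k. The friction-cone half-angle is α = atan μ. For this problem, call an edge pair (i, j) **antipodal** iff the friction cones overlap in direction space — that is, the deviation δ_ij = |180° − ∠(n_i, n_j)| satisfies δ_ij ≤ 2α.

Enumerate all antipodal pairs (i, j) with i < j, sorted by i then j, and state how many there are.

α = atan 0.35 = 19.29°;  2α = 38.58°
n_0 = (+0.5258, +0.8506)
n_1 = (+0.0640, +0.9979)
n_2 = (-0.5862, +0.8102)
n_3 = (-0.9961, +0.0887)
n_4 = (-0.6036, -0.7973)
n_5 = (+0.2277, -0.9737)
n_6 = (+0.9219, -0.3875)
n_7 = (+0.8731, +0.4876)
  (0,1): δ = 151.95°  ·
  (0,2): δ = 112.39°  ·
  (0,3): δ = 63.37°  ·
  (0,4): δ = 5.41°  ✓
  (0,5): δ = 44.88°  ·
  (0,6): δ = 98.92°  ·
  (0,7): δ = 150.91°  ·
  (1,2): δ = 140.44°  ·
  (1,3): δ = 91.42°  ·
  (1,4): δ = 33.46°  ✓
  (1,5): δ = 16.83°  ✓
  (1,6): δ = 70.87°  ·
  (1,7): δ = 122.86°  ·
  (2,3): δ = 130.98°  ·
  (2,4): δ = 73.02°  ·
  (2,5): δ = 22.72°  ✓
  (2,6): δ = 31.31°  ✓
  (2,7): δ = 83.30°  ·
  (3,4): δ = 122.04°  ·
  (3,5): δ = 71.75°  ·
  (3,6): δ = 17.71°  ✓
  (3,7): δ = 34.27°  ✓
  (4,5): δ = 129.71°  ·
  (4,6): δ = 75.67°  ·
  (4,7): δ = 23.69°  ✓
  (5,6): δ = 125.96°  ·
  (5,7): δ = 73.98°  ·
  (6,7): δ = 128.01°  ·
antipodal pairs: 8

count = 8; pairs: (0,4), (1,4), (1,5), (2,5), (2,6), (3,6), (3,7), (4,7)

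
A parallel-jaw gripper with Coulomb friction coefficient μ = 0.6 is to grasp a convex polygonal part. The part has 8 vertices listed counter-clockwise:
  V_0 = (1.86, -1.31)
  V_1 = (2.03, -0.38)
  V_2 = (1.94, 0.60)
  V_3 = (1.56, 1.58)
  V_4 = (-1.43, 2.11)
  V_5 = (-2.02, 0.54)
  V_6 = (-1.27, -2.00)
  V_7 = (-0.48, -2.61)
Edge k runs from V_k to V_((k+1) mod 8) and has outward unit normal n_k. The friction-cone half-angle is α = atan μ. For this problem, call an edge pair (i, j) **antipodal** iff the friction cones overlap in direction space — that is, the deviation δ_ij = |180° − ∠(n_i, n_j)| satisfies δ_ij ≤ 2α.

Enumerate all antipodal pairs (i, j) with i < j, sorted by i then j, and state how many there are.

α = atan 0.6 = 30.96°;  2α = 61.93°
n_0 = (+0.9837, -0.1798)
n_1 = (+0.9958, +0.0915)
n_2 = (+0.9324, +0.3615)
n_3 = (+0.1745, +0.9847)
n_4 = (-0.9361, +0.3518)
n_5 = (-0.9591, -0.2832)
n_6 = (-0.6112, -0.7915)
n_7 = (+0.4856, -0.8742)
  (0,1): δ = 164.39°  ·
  (0,2): δ = 148.45°  ·
  (0,3): δ = 89.69°  ·
  (0,4): δ = 10.24°  ✓
  (0,5): δ = 26.81°  ✓
  (0,6): δ = 62.69°  ·
  (0,7): δ = 129.41°  ·
  (1,2): δ = 164.05°  ·
  (1,3): δ = 105.30°  ·
  (1,4): δ = 25.84°  ✓
  (1,5): δ = 11.20°  ✓
  (1,6): δ = 47.08°  ✓
  (1,7): δ = 113.81°  ·
  (2,3): δ = 121.25°  ·
  (2,4): δ = 41.79°  ✓
  (2,5): δ = 4.74°  ✓
  (2,6): δ = 31.13°  ✓
  (2,7): δ = 97.86°  ·
  (3,4): δ = 100.54°  ·
  (3,5): δ = 63.50°  ·
  (3,6): δ = 27.62°  ✓
  (3,7): δ = 39.11°  ✓
  (4,5): δ = 142.95°  ·
  (4,6): δ = 107.08°  ·
  (4,7): δ = 40.35°  ✓
  (5,6): δ = 144.12°  ·
  (5,7): δ = 77.40°  ·
  (6,7): δ = 113.27°  ·
antipodal pairs: 11

count = 11; pairs: (0,4), (0,5), (1,4), (1,5), (1,6), (2,4), (2,5), (2,6), (3,6), (3,7), (4,7)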